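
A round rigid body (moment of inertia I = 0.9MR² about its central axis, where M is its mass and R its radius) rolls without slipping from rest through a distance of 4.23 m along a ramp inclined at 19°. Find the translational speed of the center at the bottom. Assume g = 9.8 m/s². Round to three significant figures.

With I = 0.9MR², the ratio k = I/(MR²) is 0.9.
Since it rolls without slipping, ω = v/R and KE = ½Mv² + ½Iω² = ½(1+k)Mv² = (19/20)Mv².
The vertical drop is h = L sinθ = 4.23 × sin19° = 1.377 m.
Energy conservation: Mgh = (19/20)Mv², so v = √(2gh/(1+k)) = √(2 × 9.8 × 1.377 / 1.9) ≈ 3.77 m/s.

v ≈ 3.77 m/s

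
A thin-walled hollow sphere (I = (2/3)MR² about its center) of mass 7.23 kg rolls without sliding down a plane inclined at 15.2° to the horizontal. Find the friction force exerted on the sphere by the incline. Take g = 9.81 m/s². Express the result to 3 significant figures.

For this body I = (2/3)MR², i.e. k = I/(MR²) = 2/3.
Translational: Mg sinθ − f = Ma. Rotational about the CM: fR = Iα = kMRa, so f = kMa.
Combining, a = g sinθ/(1+k) and f = kMa = kMg sinθ/(1+k).
f = (2/3) × 7.23 × 9.81 × sin15.2° / 1.667 ≈ 7.44 N.

f ≈ 7.44 N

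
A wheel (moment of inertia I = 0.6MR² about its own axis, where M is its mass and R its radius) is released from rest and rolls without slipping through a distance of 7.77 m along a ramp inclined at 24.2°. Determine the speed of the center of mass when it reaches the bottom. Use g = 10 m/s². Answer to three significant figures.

For this body I = 0.6MR², i.e. k = I/(MR²) = 0.6.
Pure rolling means v = ωR; then KE = ½Mv² + ½I(v/R)² = ½(1+k)Mv² = (4/5)Mv².
The vertical drop is h = L sinθ = 7.77 × sin24.2° = 3.185 m.
Energy conservation: Mgh = (4/5)Mv², so v = √(2gh/(1+k)) = √(2 × 10 × 3.185 / 1.6) ≈ 6.31 m/s.

v ≈ 6.31 m/s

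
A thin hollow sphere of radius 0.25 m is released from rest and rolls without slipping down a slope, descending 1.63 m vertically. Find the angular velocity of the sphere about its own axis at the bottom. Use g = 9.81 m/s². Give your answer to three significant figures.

Here I = (2/3)MR², so the shape factor k = I/(MR²) = 2/3.
Pure rolling means v = ωR; then KE = ½Mv² + ½I(v/R)² = ½(1+k)Mv² = (5/6)Mv².
Energy conservation Mgh = ½(1+k)Mv² gives v = √(2gh/(1+k)) = √(2 × 9.81 × 1.63 / 1.667) = 4.38 m/s.
The angular speed follows from ω = v/R = 4.38/0.25 ≈ 17.5 rad/s.

ω ≈ 17.5 rad/s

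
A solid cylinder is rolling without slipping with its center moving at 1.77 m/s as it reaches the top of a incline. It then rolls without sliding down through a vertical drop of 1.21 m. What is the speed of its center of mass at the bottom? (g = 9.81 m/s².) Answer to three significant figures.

Here I = (1/2)MR², so the shape factor k = I/(MR²) = 0.5.
Pure rolling means v = ωR; then KE = ½Mv² + ½I(v/R)² = ½(1+k)Mv² = (3/4)Mv².
Energy conservation: (3/4)Mv₀² + Mgh = (3/4)Mv², so v² = v₀² + 2gh/(1+k).
v = √(1.77² + 2×9.81×1.21/1.5) = √18.96 ≈ 4.35 m/s.

v ≈ 4.35 m/s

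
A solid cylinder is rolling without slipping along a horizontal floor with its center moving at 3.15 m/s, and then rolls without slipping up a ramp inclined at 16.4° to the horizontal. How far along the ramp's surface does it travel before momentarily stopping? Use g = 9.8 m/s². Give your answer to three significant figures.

d ≈ 2.69 m

Here I = (1/2)MR², so the shape factor k = I/(MR²) = 0.5.
Pure rolling means v = ωR; then KE = ½Mv² + ½I(v/R)² = ½(1+k)Mv² = (3/4)Mv².
Setting this equal to Mgh gives the vertical rise h = (1+k)v₀²/(2g) = 1.5×3.15²/(2×9.8) = 0.7594 m.
Along the incline, d = h/sinθ = 0.7594/sin16.4° ≈ 2.69 m.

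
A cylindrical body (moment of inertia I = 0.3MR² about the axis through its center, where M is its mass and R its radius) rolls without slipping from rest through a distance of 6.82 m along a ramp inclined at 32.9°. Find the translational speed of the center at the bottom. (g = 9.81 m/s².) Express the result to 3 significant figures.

The moment of inertia is 0.3MR², giving k ≡ I/(MR²) = 0.3.
Since it rolls without slipping, ω = v/R and KE = ½Mv² + ½Iω² = ½(1+k)Mv² = (13/20)Mv².
The vertical drop is h = L sinθ = 6.82 × sin32.9° = 3.704 m.
Setting Mgh = (13/20)Mv² gives v = √(2gh/(1+k)) = √(2·9.81·3.704/1.3) ≈ 7.48 m/s.

v ≈ 7.48 m/s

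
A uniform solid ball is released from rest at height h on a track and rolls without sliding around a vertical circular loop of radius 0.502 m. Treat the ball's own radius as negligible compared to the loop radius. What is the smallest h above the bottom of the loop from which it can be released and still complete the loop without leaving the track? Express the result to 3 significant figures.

For this body I = (2/5)MR², i.e. k = I/(MR²) = 0.4.
At the top of the loop, the minimum-contact condition is Mg = Mv_top²/r, so v_top² = gr.
With ω = v/R, the kinetic energy at speed v is ½(1+k)Mv² = (7/10)Mv².
Energy conservation from release (height h) to the top (height 2r): Mgh = Mg(2r) + (7/10)M·gr.
Thus h_min = 2r + (1+k)r/2 = r(2 + 1.4/2) = 0.502 × 2.7 ≈ 1.36 m.

h_min ≈ 1.36 m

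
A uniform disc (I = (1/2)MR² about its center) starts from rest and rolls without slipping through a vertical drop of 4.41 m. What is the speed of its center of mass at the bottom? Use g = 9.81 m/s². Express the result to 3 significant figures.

v ≈ 7.59 m/s

For this body I = (1/2)MR², i.e. k = I/(MR²) = 0.5.
The rolling condition ω = v/R makes the rotational term ½I(v/R)² = ½kMv², so KE_total = ½(1+k)Mv² = (3/4)Mv².
Setting Mgh = (3/4)Mv² gives v = √(2gh/(1+k)) = √(2·9.81·4.41/1.5) ≈ 7.59 m/s.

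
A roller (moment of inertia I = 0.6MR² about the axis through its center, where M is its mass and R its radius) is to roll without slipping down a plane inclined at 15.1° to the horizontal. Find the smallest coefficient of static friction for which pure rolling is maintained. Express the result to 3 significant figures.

With I = 0.6MR², the ratio k = I/(MR²) is 0.6.
Translational: Mg sinθ − f = Ma. Rotational about the CM: fR = Iα = kMRa, so f = kMa.
These give a = g sinθ/(1+k) and the required friction f = kMg sinθ/(1+k).
With N = Mg cosθ, the no-slip condition f ≤ μN gives μ_min = f/N = k tanθ/(1+k).
μ_min = 0.6 × tan15.1° / 1.6 ≈ 0.101.

μ_min ≈ 0.101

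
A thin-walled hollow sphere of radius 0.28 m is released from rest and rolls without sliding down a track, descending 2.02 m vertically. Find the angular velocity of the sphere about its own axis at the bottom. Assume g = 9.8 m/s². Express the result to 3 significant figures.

ω ≈ 17.4 rad/s

For this body I = (2/3)MR², i.e. k = I/(MR²) = 2/3.
Rolling without slipping gives ω = v/R, so the total kinetic energy is ½Mv² + ½Iω² = ½(1+k)Mv² = (5/6)Mv².
Energy conservation Mgh = ½(1+k)Mv² gives v = √(2gh/(1+k)) = √(2 × 9.8 × 2.02 / 1.667) = 4.874 m/s.
The angular speed follows from ω = v/R = 4.874/0.28 ≈ 17.4 rad/s.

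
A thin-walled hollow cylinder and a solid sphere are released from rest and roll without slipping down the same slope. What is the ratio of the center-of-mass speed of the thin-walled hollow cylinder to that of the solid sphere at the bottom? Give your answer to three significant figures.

Each satisfies Mgh = ½(1+k)Mv² with k = I/(MR²), so v ∝ 1/√(1+k).
For the thin-walled hollow cylinder k = 1; for the solid sphere k = 0.4.
v₁/v₂ = √((1+k₂)/(1+k₁)) = √(1.4/2) ≈ 0.837.

v_ratio ≈ 0.837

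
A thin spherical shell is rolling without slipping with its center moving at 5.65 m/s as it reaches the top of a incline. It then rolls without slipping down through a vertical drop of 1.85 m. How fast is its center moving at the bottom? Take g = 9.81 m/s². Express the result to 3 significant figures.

With I = (2/3)MR², the ratio k = I/(MR²) is 2/3.
Pure rolling means v = ωR; then KE = ½Mv² + ½I(v/R)² = ½(1+k)Mv² = (5/6)Mv².
Conserving energy between top and bottom: (5/6)Mv² = (5/6)Mv₀² + Mgh, hence v² = v₀² + 2gh/(1+k).
v = √(5.65² + 2×9.81×1.85/1.667) = √53.7 ≈ 7.33 m/s.

v ≈ 7.33 m/s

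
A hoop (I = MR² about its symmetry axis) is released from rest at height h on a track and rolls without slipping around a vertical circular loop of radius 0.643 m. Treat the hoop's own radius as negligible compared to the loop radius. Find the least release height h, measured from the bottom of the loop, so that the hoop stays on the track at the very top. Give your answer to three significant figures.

Here I = MR², so the shape factor k = I/(MR²) = 1.
At the top, contact is just lost when gravity alone supplies the centripetal force: Mg = Mv_top²/r, i.e. v_top² = gr.
With ω = v/R, the kinetic energy at speed v is ½(1+k)Mv² = Mv².
Energy conservation from release (height h) to the top (height 2r): Mgh = Mg(2r) + M·gr.
Thus h_min = 2r + (1+k)r/2 = r(2 + 2/2) = 0.643 × 3 ≈ 1.93 m.

h_min ≈ 1.93 m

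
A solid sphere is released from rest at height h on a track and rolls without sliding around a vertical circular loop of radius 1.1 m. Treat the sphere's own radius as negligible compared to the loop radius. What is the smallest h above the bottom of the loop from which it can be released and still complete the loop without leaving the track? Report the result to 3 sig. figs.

h_min ≈ 2.97 m

With I = (2/5)MR², the ratio k = I/(MR²) is 0.4.
At the top, contact is just lost when gravity alone supplies the centripetal force: Mg = Mv_top²/r, i.e. v_top² = gr.
With ω = v/R, the kinetic energy at speed v is ½(1+k)Mv² = (7/10)Mv².
Energy conservation from release (height h) to the top (height 2r): Mgh = Mg(2r) + (7/10)M·gr.
Thus h_min = 2r + (1+k)r/2 = r(2 + 1.4/2) = 1.1 × 2.7 ≈ 2.97 m.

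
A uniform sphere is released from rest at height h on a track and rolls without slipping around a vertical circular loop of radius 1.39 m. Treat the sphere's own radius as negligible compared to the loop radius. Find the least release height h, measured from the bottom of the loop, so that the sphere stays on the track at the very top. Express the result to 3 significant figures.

The moment of inertia is (2/5)MR², giving k ≡ I/(MR²) = 0.4.
At the top of the loop, the minimum-contact condition is Mg = Mv_top²/r, so v_top² = gr.
With ω = v/R, the kinetic energy at speed v is ½(1+k)Mv² = (7/10)Mv².
Energy conservation from release (height h) to the top (height 2r): Mgh = Mg(2r) + (7/10)M·gr.
Thus h_min = 2r + (1+k)r/2 = r(2 + 1.4/2) = 1.39 × 2.7 ≈ 3.75 m.

h_min ≈ 3.75 m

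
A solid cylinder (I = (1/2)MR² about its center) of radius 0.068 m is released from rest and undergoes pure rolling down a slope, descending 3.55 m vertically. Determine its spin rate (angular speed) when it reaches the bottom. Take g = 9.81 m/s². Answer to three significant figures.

ω ≈ 100 rad/s

Here I = (1/2)MR², so the shape factor k = I/(MR²) = 0.5.
Pure rolling means v = ωR; then KE = ½Mv² + ½I(v/R)² = ½(1+k)Mv² = (3/4)Mv².
Energy conservation Mgh = ½(1+k)Mv² gives v = √(2gh/(1+k)) = √(2 × 9.81 × 3.55 / 1.5) = 6.814 m/s.
The angular speed follows from ω = v/R = 6.814/0.068 ≈ 100 rad/s.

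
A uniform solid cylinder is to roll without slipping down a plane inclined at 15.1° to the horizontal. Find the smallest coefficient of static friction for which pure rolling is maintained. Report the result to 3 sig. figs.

μ_min ≈ 0.0899

The moment of inertia is (1/2)MR², giving k ≡ I/(MR²) = 0.5.
Translational: Mg sinθ − f = Ma. Rotational about the CM: fR = Iα = kMRa, so f = kMa.
These give a = g sinθ/(1+k) and the required friction f = kMg sinθ/(1+k).
With N = Mg cosθ, the no-slip condition f ≤ μN gives μ_min = f/N = k tanθ/(1+k).
μ_min = 0.5 × tan15.1° / 1.5 ≈ 0.0899.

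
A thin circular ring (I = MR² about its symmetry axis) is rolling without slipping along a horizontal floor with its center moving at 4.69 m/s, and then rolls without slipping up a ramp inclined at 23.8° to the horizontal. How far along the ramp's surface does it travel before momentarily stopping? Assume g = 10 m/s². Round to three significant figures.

d ≈ 5.45 m

For this body I = MR², i.e. k = I/(MR²) = 1.
Rolling without slipping gives ω = v/R, so the total kinetic energy is ½Mv² + ½Iω² = ½(1+k)Mv² = Mv².
Setting this equal to Mgh gives the vertical rise h = (1+k)v₀²/(2g) = 2×4.69²/(2×10) = 2.2 m.
The distance along the slope is d = h/sinθ = 2.2/sin23.8° ≈ 5.45 m.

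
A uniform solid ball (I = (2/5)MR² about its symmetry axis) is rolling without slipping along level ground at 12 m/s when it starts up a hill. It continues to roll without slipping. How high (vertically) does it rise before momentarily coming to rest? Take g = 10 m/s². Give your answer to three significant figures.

Here I = (2/5)MR², so the shape factor k = I/(MR²) = 0.4.
The rolling condition ω = v/R makes the rotational term ½I(v/R)² = ½kMv², so KE_total = ½(1+k)Mv² = (7/10)Mv².
All of this converts to potential energy at the highest point: (7/10)Mv₀² = Mgh.
Thus h = (1+k)v₀²/(2g) = 1.4 × 12² / (2 × 10) ≈ 10.1 m.

h ≈ 10.1 m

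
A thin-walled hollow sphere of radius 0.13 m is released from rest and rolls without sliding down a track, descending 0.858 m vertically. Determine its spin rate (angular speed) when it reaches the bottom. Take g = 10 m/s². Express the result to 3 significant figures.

With I = (2/3)MR², the ratio k = I/(MR²) is 2/3.
Since it rolls without slipping, ω = v/R and KE = ½Mv² + ½Iω² = ½(1+k)Mv² = (5/6)Mv².
Energy conservation Mgh = ½(1+k)Mv² gives v = √(2gh/(1+k)) = √(2 × 10 × 0.858 / 1.667) = 3.209 m/s.
The angular speed follows from ω = v/R = 3.209/0.13 ≈ 24.7 rad/s.

ω ≈ 24.7 rad/s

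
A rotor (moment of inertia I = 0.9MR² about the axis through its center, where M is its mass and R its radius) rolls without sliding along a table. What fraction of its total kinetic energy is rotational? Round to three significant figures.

fraction ≈ 0.474

The moment of inertia is 0.9MR², giving k ≡ I/(MR²) = 0.9.
With ω = v/R, KE_trans = ½Mv² and KE_rot = ½Iω² = ½kMv², so KE_total = ½(1+k)Mv².
The rotational fraction is therefore k/(1+k) = 0.9/1.9 ≈ 0.474.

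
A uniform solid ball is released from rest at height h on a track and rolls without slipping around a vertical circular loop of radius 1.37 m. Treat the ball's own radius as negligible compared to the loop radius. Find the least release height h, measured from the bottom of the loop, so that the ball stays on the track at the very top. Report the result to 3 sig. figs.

With I = (2/5)MR², the ratio k = I/(MR²) is 0.4.
At the top of the loop, the minimum-contact condition is Mg = Mv_top²/r, so v_top² = gr.
With ω = v/R, the kinetic energy at speed v is ½(1+k)Mv² = (7/10)Mv².
Energy conservation from release (height h) to the top (height 2r): Mgh = Mg(2r) + (7/10)M·gr.
Thus h_min = 2r + (1+k)r/2 = r(2 + 1.4/2) = 1.37 × 2.7 ≈ 3.70 m.

h_min ≈ 3.70 m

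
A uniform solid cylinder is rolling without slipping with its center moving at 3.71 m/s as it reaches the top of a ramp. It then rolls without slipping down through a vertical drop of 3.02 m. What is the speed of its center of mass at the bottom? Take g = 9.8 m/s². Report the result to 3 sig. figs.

For this body I = (1/2)MR², i.e. k = I/(MR²) = 0.5.
Pure rolling means v = ωR; then KE = ½Mv² + ½I(v/R)² = ½(1+k)Mv² = (3/4)Mv².
Conserving energy between top and bottom: (3/4)Mv² = (3/4)Mv₀² + Mgh, hence v² = v₀² + 2gh/(1+k).
v = √(3.71² + 2×9.8×3.02/1.5) = √53.23 ≈ 7.30 m/s.

v ≈ 7.30 m/s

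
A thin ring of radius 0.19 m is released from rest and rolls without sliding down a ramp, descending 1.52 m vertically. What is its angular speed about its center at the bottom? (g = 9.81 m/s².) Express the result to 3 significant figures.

For this body I = MR², i.e. k = I/(MR²) = 1.
Rolling without slipping gives ω = v/R, so the total kinetic energy is ½Mv² + ½Iω² = ½(1+k)Mv² = Mv².
Energy conservation Mgh = ½(1+k)Mv² gives v = √(2gh/(1+k)) = √(2 × 9.81 × 1.52 / 2) = 3.862 m/s.
The angular speed follows from ω = v/R = 3.862/0.19 ≈ 20.3 rad/s.

ω ≈ 20.3 rad/s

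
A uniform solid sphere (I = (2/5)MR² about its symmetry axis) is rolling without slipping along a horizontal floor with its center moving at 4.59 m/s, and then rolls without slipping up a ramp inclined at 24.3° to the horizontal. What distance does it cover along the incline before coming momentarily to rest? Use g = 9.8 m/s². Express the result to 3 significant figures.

With I = (2/5)MR², the ratio k = I/(MR²) is 0.4.
Rolling without slipping gives ω = v/R, so the total kinetic energy is ½Mv² + ½Iω² = ½(1+k)Mv² = (7/10)Mv².
Setting this equal to Mgh gives the vertical rise h = (1+k)v₀²/(2g) = 1.4×4.59²/(2×9.8) = 1.505 m.
Along the incline, d = h/sinθ = 1.505/sin24.3° ≈ 3.66 m.

d ≈ 3.66 m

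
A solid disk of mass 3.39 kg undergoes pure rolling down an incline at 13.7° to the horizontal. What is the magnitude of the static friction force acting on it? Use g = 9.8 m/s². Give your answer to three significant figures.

f ≈ 2.62 N

With I = (1/2)MR², the ratio k = I/(MR²) is 0.5.
Along the incline Mg sinθ − f = Ma, and torque about the center fR = Iα = kMR²(a/R) gives f = kMa.
Combining, a = g sinθ/(1+k) and f = kMa = kMg sinθ/(1+k).
f = 0.5 × 3.39 × 9.8 × sin13.7° / 1.5 ≈ 2.62 N.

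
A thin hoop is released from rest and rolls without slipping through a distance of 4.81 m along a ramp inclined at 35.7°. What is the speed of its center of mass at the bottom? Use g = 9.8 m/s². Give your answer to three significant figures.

v ≈ 5.24 m/s

With I = MR², the ratio k = I/(MR²) is 1.
Pure rolling means v = ωR; then KE = ½Mv² + ½I(v/R)² = ½(1+k)Mv² = Mv².
The vertical drop is h = L sinθ = 4.81 × sin35.7° = 2.807 m.
Setting Mgh = Mv² gives v = √(2gh/(1+k)) = √(2·9.8·2.807/2) ≈ 5.24 m/s.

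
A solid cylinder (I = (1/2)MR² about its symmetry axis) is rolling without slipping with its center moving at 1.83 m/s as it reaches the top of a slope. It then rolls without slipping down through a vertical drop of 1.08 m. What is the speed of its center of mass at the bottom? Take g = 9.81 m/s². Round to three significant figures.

With I = (1/2)MR², the ratio k = I/(MR²) is 0.5.
Pure rolling means v = ωR; then KE = ½Mv² + ½I(v/R)² = ½(1+k)Mv² = (3/4)Mv².
Conserving energy between top and bottom: (3/4)Mv² = (3/4)Mv₀² + Mgh, hence v² = v₀² + 2gh/(1+k).
v = √(1.83² + 2×9.81×1.08/1.5) = √17.48 ≈ 4.18 m/s.

v ≈ 4.18 m/s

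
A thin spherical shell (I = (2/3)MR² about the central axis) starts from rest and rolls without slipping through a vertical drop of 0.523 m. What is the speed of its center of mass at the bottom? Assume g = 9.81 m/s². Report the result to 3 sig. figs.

v ≈ 2.48 m/s

For this body I = (2/3)MR², i.e. k = I/(MR²) = 2/3.
Rolling without slipping gives ω = v/R, so the total kinetic energy is ½Mv² + ½Iω² = ½(1+k)Mv² = (5/6)Mv².
Energy conservation: Mgh = (5/6)Mv², so v = √(2gh/(1+k)) = √(2 × 9.81 × 0.523 / 1.667) ≈ 2.48 m/s.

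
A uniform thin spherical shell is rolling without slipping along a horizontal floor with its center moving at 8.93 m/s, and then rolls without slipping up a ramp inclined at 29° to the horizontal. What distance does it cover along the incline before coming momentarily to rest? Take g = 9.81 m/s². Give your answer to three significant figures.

Here I = (2/3)MR², so the shape factor k = I/(MR²) = 2/3.
The rolling condition ω = v/R makes the rotational term ½I(v/R)² = ½kMv², so KE_total = ½(1+k)Mv² = (5/6)Mv².
Setting this equal to Mgh gives the vertical rise h = (1+k)v₀²/(2g) = 1.667×8.93²/(2×9.81) = 6.774 m.
The distance along the slope is d = h/sinθ = 6.774/sin29° ≈ 14.0 m.

d ≈ 14.0 m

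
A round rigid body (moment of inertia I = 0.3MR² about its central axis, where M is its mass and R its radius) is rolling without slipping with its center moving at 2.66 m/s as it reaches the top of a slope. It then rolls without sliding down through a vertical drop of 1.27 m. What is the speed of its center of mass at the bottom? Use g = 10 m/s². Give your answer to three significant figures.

For this body I = 0.3MR², i.e. k = I/(MR²) = 0.3.
Rolling without slipping gives ω = v/R, so the total kinetic energy is ½Mv² + ½Iω² = ½(1+k)Mv² = (13/20)Mv².
Conserving energy between top and bottom: (13/20)Mv² = (13/20)Mv₀² + Mgh, hence v² = v₀² + 2gh/(1+k).
v = √(2.66² + 2×10×1.27/1.3) = √26.61 ≈ 5.16 m/s.

v ≈ 5.16 m/s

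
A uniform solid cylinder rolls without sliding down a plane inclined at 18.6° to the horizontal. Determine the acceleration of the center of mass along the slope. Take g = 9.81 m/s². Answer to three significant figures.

a ≈ 2.09 m/s²

Here I = (1/2)MR², so the shape factor k = I/(MR²) = 0.5.
Along the incline Mg sinθ − f = Ma, and torque about the center fR = Iα = kMR²(a/R) gives f = kMa.
Eliminating f: Mg sinθ = (1+k)Ma, so a = g sinθ/(1+k) = 9.81 × sin18.6° / 1.5 ≈ 2.09 m/s².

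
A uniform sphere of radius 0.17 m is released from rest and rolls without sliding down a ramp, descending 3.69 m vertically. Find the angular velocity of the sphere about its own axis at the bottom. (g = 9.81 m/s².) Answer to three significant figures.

ω ≈ 42.3 rad/s

Here I = (2/5)MR², so the shape factor k = I/(MR²) = 0.4.
Since it rolls without slipping, ω = v/R and KE = ½Mv² + ½Iω² = ½(1+k)Mv² = (7/10)Mv².
Energy conservation Mgh = ½(1+k)Mv² gives v = √(2gh/(1+k)) = √(2 × 9.81 × 3.69 / 1.4) = 7.191 m/s.
Then ω = v/R = 7.191 / 0.17 ≈ 42.3 rad/s.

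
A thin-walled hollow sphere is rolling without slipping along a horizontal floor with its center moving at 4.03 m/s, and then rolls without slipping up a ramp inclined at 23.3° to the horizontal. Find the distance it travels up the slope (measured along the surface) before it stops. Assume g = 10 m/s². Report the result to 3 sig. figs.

d ≈ 3.42 m

Here I = (2/3)MR², so the shape factor k = I/(MR²) = 2/3.
The rolling condition ω = v/R makes the rotational term ½I(v/R)² = ½kMv², so KE_total = ½(1+k)Mv² = (5/6)Mv².
Setting this equal to Mgh gives the vertical rise h = (1+k)v₀²/(2g) = 1.667×4.03²/(2×10) = 1.353 m.
Along the incline, d = h/sinθ = 1.353/sin23.3° ≈ 3.42 m.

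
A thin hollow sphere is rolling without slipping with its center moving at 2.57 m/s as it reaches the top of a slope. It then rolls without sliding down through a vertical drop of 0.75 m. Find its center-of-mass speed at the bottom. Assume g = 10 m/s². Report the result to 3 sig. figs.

Here I = (2/3)MR², so the shape factor k = I/(MR²) = 2/3.
Pure rolling means v = ωR; then KE = ½Mv² + ½I(v/R)² = ½(1+k)Mv² = (5/6)Mv².
Conserving energy between top and bottom: (5/6)Mv² = (5/6)Mv₀² + Mgh, hence v² = v₀² + 2gh/(1+k).
v = √(2.57² + 2×10×0.75/1.667) = √15.6 ≈ 3.95 m/s.

v ≈ 3.95 m/s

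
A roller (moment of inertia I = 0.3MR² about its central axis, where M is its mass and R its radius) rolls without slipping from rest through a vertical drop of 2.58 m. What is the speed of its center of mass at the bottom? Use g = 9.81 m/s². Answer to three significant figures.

With I = 0.3MR², the ratio k = I/(MR²) is 0.3.
Rolling without slipping gives ω = v/R, so the total kinetic energy is ½Mv² + ½Iω² = ½(1+k)Mv² = (13/20)Mv².
Setting Mgh = (13/20)Mv² gives v = √(2gh/(1+k)) = √(2·9.81·2.58/1.3) ≈ 6.24 m/s.

v ≈ 6.24 m/s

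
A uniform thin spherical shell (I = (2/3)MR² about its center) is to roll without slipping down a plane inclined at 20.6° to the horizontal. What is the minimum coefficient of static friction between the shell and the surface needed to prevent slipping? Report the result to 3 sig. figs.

With I = (2/3)MR², the ratio k = I/(MR²) is 2/3.
Translational: Mg sinθ − f = Ma. Rotational about the CM: fR = Iα = kMRa, so f = kMa.
These give a = g sinθ/(1+k) and the required friction f = kMg sinθ/(1+k).
With N = Mg cosθ, the no-slip condition f ≤ μN gives μ_min = f/N = k tanθ/(1+k).
μ_min = (2/3) × tan20.6° / 1.667 ≈ 0.150.

μ_min ≈ 0.150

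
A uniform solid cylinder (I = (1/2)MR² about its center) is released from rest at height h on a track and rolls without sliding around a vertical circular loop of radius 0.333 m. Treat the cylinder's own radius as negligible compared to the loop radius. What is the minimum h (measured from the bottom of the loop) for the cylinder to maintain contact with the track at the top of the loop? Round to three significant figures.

Here I = (1/2)MR², so the shape factor k = I/(MR²) = 0.5.
At the top, contact is just lost when gravity alone supplies the centripetal force: Mg = Mv_top²/r, i.e. v_top² = gr.
With ω = v/R, the kinetic energy at speed v is ½(1+k)Mv² = (3/4)Mv².
Energy conservation from release (height h) to the top (height 2r): Mgh = Mg(2r) + (3/4)M·gr.
Thus h_min = 2r + (1+k)r/2 = r(2 + 1.5/2) = 0.333 × 2.75 ≈ 0.916 m.

h_min ≈ 0.916 m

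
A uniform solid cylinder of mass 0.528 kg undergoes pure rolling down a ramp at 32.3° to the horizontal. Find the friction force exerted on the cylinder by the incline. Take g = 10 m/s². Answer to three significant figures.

Here I = (1/2)MR², so the shape factor k = I/(MR²) = 0.5.
Along the incline Mg sinθ − f = Ma, and torque about the center fR = Iα = kMR²(a/R) gives f = kMa.
Combining, a = g sinθ/(1+k) and f = kMa = kMg sinθ/(1+k).
f = 0.5 × 0.528 × 10 × sin32.3° / 1.5 ≈ 0.940 N.

f ≈ 0.940 N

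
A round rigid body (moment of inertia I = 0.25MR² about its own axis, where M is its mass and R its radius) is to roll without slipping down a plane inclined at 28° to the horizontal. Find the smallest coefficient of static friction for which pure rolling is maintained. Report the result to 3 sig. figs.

μ_min ≈ 0.106

With I = 0.25MR², the ratio k = I/(MR²) is 0.25.
Translational: Mg sinθ − f = Ma. Rotational about the CM: fR = Iα = kMRa, so f = kMa.
These give a = g sinθ/(1+k) and the required friction f = kMg sinθ/(1+k).
With N = Mg cosθ, the no-slip condition f ≤ μN gives μ_min = f/N = k tanθ/(1+k).
μ_min = 0.25 × tan28° / 1.25 ≈ 0.106.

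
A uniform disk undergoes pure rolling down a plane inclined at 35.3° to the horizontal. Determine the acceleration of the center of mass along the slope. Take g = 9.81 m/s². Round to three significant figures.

a ≈ 3.78 m/s²

For this body I = (1/2)MR², i.e. k = I/(MR²) = 0.5.
Translational: Mg sinθ − f = Ma. Rotational about the CM: fR = Iα = kMRa, so f = kMa.
Eliminating f: Mg sinθ = (1+k)Ma, so a = g sinθ/(1+k) = 9.81 × sin35.3° / 1.5 ≈ 3.78 m/s².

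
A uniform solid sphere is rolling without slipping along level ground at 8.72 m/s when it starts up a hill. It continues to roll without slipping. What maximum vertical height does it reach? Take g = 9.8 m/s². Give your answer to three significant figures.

The moment of inertia is (2/5)MR², giving k ≡ I/(MR²) = 0.4.
The rolling condition ω = v/R makes the rotational term ½I(v/R)² = ½kMv², so KE_total = ½(1+k)Mv² = (7/10)Mv².
At the top the kinetic energy is zero, so (7/10)Mv₀² = Mgh.
Thus h = (1+k)v₀²/(2g) = 1.4 × 8.72² / (2 × 9.8) ≈ 5.43 m.

h ≈ 5.43 m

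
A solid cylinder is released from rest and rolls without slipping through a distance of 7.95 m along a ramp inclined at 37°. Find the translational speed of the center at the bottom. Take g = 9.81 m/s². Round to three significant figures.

v ≈ 7.91 m/s

The moment of inertia is (1/2)MR², giving k ≡ I/(MR²) = 0.5.
The rolling condition ω = v/R makes the rotational term ½I(v/R)² = ½kMv², so KE_total = ½(1+k)Mv² = (3/4)Mv².
The vertical drop is h = L sinθ = 7.95 × sin37° = 4.784 m.
Setting Mgh = (3/4)Mv² gives v = √(2gh/(1+k)) = √(2·9.81·4.784/1.5) ≈ 7.91 m/s.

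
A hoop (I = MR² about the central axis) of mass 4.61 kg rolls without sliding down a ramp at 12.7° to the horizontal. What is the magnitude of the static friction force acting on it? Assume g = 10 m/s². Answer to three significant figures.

f ≈ 5.07 N

With I = MR², the ratio k = I/(MR²) is 1.
Translational: Mg sinθ − f = Ma. Rotational about the CM: fR = Iα = kMRa, so f = kMa.
Combining, a = g sinθ/(1+k) and f = kMa = kMg sinθ/(1+k).
f = 1 × 4.61 × 10 × sin12.7° / 2 ≈ 5.07 N.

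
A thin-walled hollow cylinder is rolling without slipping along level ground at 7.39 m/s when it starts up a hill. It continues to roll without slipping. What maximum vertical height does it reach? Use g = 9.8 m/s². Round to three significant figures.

h ≈ 5.57 m

The moment of inertia is MR², giving k ≡ I/(MR²) = 1.
Pure rolling means v = ωR; then KE = ½Mv² + ½I(v/R)² = ½(1+k)Mv² = Mv².
All of this converts to potential energy at the highest point: Mv₀² = Mgh.
Thus h = (1+k)v₀²/(2g) = 2 × 7.39² / (2 × 9.8) ≈ 5.57 m.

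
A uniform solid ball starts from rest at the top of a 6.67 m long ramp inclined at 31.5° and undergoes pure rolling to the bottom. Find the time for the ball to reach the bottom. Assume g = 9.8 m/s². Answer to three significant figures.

For this body I = (2/5)MR², i.e. k = I/(MR²) = 0.4.
Newton's second law down the slope: Mg sinθ − f = Ma. The torque equation fR = Iα (with α = a/R) gives f = kMa.
Hence a = g sinθ/(1+k) = 9.8×sin31.5°/1.4 = 3.657 m/s².
With constant a from rest, t = √(2L/a) = √(2·6.67/3.657) ≈ 1.91 s.

t ≈ 1.91 s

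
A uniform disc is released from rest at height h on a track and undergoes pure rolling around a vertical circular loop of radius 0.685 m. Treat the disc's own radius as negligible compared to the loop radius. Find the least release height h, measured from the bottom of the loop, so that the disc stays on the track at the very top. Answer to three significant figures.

Here I = (1/2)MR², so the shape factor k = I/(MR²) = 0.5.
At the top of the loop, the minimum-contact condition is Mg = Mv_top²/r, so v_top² = gr.
With ω = v/R, the kinetic energy at speed v is ½(1+k)Mv² = (3/4)Mv².
Energy conservation from release (height h) to the top (height 2r): Mgh = Mg(2r) + (3/4)M·gr.
Thus h_min = 2r + (1+k)r/2 = r(2 + 1.5/2) = 0.685 × 2.75 ≈ 1.88 m.

h_min ≈ 1.88 m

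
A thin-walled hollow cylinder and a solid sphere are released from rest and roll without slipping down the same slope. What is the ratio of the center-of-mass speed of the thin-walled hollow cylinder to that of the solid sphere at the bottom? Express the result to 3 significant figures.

Each satisfies Mgh = ½(1+k)Mv² with k = I/(MR²), so v ∝ 1/√(1+k).
For the thin-walled hollow cylinder k = 1; for the solid sphere k = 0.4.
v₁/v₂ = √((1+k₂)/(1+k₁)) = √(1.4/2) ≈ 0.837.

v_ratio ≈ 0.837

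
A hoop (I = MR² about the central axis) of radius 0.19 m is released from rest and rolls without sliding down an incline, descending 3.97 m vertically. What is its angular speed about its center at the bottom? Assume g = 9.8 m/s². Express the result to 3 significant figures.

Here I = MR², so the shape factor k = I/(MR²) = 1.
The rolling condition ω = v/R makes the rotational term ½I(v/R)² = ½kMv², so KE_total = ½(1+k)Mv² = Mv².
Energy conservation Mgh = ½(1+k)Mv² gives v = √(2gh/(1+k)) = √(2 × 9.8 × 3.97 / 2) = 6.237 m/s.
The angular speed follows from ω = v/R = 6.237/0.19 ≈ 32.8 rad/s.

ω ≈ 32.8 rad/s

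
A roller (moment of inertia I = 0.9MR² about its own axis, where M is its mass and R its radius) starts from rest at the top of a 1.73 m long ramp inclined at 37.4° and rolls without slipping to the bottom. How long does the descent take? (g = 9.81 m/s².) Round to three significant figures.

With I = 0.9MR², the ratio k = I/(MR²) is 0.9.
Translational: Mg sinθ − f = Ma. Rotational about the CM: fR = Iα = kMRa, so f = kMa.
Hence a = g sinθ/(1+k) = 9.81×sin37.4°/1.9 = 3.136 m/s².
With constant a from rest, t = √(2L/a) = √(2·1.73/3.136) ≈ 1.05 s.

t ≈ 1.05 s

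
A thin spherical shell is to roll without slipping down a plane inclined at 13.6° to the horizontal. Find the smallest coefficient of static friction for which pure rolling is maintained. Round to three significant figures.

μ_min ≈ 0.0968

For this body I = (2/3)MR², i.e. k = I/(MR²) = 2/3.
Newton's second law down the slope: Mg sinθ − f = Ma. The torque equation fR = Iα (with α = a/R) gives f = kMa.
These give a = g sinθ/(1+k) and the required friction f = kMg sinθ/(1+k).
With N = Mg cosθ, the no-slip condition f ≤ μN gives μ_min = f/N = k tanθ/(1+k).
μ_min = (2/3) × tan13.6° / 1.667 ≈ 0.0968.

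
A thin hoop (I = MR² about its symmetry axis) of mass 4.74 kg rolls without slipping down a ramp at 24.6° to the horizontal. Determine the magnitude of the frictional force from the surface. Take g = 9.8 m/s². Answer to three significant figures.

f ≈ 9.67 N

The moment of inertia is MR², giving k ≡ I/(MR²) = 1.
Translational: Mg sinθ − f = Ma. Rotational about the CM: fR = Iα = kMRa, so f = kMa.
Combining, a = g sinθ/(1+k) and f = kMa = kMg sinθ/(1+k).
f = 1 × 4.74 × 9.8 × sin24.6° / 2 ≈ 9.67 N.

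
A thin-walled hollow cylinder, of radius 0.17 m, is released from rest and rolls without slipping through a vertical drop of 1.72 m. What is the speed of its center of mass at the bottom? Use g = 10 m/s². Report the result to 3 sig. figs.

The moment of inertia is MR², giving k ≡ I/(MR²) = 1.
The rolling condition ω = v/R makes the rotational term ½I(v/R)² = ½kMv², so KE_total = ½(1+k)Mv² = Mv².
Setting Mgh = Mv² gives v = √(2gh/(1+k)) = √(2·10·1.72/2) ≈ 4.15 m/s.

v ≈ 4.15 m/s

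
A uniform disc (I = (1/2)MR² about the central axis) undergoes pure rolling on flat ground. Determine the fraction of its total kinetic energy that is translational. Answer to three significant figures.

fraction ≈ 0.667

With I = (1/2)MR², the ratio k = I/(MR²) is 0.5.
Since ω = v/R, the translational part is ½Mv² and the rotational part is ½I(v/R)² = ½kMv²; the total is ½(1+k)Mv².
The translational fraction is therefore 1/(1+k) = 1/1.5 ≈ 0.667.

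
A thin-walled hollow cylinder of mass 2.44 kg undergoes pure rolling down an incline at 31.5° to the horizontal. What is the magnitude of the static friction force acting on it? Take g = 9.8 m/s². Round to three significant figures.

f ≈ 6.25 N

Here I = MR², so the shape factor k = I/(MR²) = 1.
Translational: Mg sinθ − f = Ma. Rotational about the CM: fR = Iα = kMRa, so f = kMa.
Combining, a = g sinθ/(1+k) and f = kMa = kMg sinθ/(1+k).
f = 1 × 2.44 × 9.8 × sin31.5° / 2 ≈ 6.25 N.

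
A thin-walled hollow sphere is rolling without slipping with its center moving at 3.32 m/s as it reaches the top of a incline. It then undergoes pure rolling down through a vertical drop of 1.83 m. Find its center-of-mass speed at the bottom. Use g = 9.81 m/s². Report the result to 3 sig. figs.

v ≈ 5.71 m/s

With I = (2/3)MR², the ratio k = I/(MR²) is 2/3.
Rolling without slipping gives ω = v/R, so the total kinetic energy is ½Mv² + ½Iω² = ½(1+k)Mv² = (5/6)Mv².
Conserving energy between top and bottom: (5/6)Mv² = (5/6)Mv₀² + Mgh, hence v² = v₀² + 2gh/(1+k).
v = √(3.32² + 2×9.81×1.83/1.667) = √32.57 ≈ 5.71 m/s.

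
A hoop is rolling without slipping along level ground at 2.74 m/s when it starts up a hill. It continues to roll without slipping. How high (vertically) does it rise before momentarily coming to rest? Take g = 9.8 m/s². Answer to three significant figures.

Here I = MR², so the shape factor k = I/(MR²) = 1.
Pure rolling means v = ωR; then KE = ½Mv² + ½I(v/R)² = ½(1+k)Mv² = Mv².
At the top the kinetic energy is zero, so Mv₀² = Mgh.
Thus h = (1+k)v₀²/(2g) = 2 × 2.74² / (2 × 9.8) ≈ 0.766 m.

h ≈ 0.766 m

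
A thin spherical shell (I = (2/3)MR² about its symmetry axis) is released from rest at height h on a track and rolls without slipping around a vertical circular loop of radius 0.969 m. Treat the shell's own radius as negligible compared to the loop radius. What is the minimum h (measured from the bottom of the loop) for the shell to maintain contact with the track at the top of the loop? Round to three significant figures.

The moment of inertia is (2/3)MR², giving k ≡ I/(MR²) = 2/3.
At the top, contact is just lost when gravity alone supplies the centripetal force: Mg = Mv_top²/r, i.e. v_top² = gr.
With ω = v/R, the kinetic energy at speed v is ½(1+k)Mv² = (5/6)Mv².
Energy conservation from release (height h) to the top (height 2r): Mgh = Mg(2r) + (5/6)M·gr.
Thus h_min = 2r + (1+k)r/2 = r(2 + 1.667/2) = 0.969 × 2.833 ≈ 2.75 m.

h_min ≈ 2.75 m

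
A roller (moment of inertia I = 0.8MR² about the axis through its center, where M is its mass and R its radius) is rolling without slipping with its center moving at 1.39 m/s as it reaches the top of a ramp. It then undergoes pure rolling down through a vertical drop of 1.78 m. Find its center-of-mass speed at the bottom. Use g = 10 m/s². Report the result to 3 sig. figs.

Here I = 0.8MR², so the shape factor k = I/(MR²) = 0.8.
Since it rolls without slipping, ω = v/R and KE = ½Mv² + ½Iω² = ½(1+k)Mv² = (9/10)Mv².
Conserving energy between top and bottom: (9/10)Mv² = (9/10)Mv₀² + Mgh, hence v² = v₀² + 2gh/(1+k).
v = √(1.39² + 2×10×1.78/1.8) = √21.71 ≈ 4.66 m/s.

v ≈ 4.66 m/s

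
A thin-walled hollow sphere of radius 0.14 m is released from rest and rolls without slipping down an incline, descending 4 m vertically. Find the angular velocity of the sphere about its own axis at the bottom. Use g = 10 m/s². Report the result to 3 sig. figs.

Here I = (2/3)MR², so the shape factor k = I/(MR²) = 2/3.
The rolling condition ω = v/R makes the rotational term ½I(v/R)² = ½kMv², so KE_total = ½(1+k)Mv² = (5/6)Mv².
Energy conservation Mgh = ½(1+k)Mv² gives v = √(2gh/(1+k)) = √(2 × 10 × 4 / 1.667) = 6.928 m/s.
Then ω = v/R = 6.928 / 0.14 ≈ 49.5 rad/s.

ω ≈ 49.5 rad/s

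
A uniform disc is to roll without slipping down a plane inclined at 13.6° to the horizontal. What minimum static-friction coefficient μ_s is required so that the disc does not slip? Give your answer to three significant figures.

The moment of inertia is (1/2)MR², giving k ≡ I/(MR²) = 0.5.
Newton's second law down the slope: Mg sinθ − f = Ma. The torque equation fR = Iα (with α = a/R) gives f = kMa.
These give a = g sinθ/(1+k) and the required friction f = kMg sinθ/(1+k).
With N = Mg cosθ, the no-slip condition f ≤ μN gives μ_min = f/N = k tanθ/(1+k).
μ_min = 0.5 × tan13.6° / 1.5 ≈ 0.0806.

μ_min ≈ 0.0806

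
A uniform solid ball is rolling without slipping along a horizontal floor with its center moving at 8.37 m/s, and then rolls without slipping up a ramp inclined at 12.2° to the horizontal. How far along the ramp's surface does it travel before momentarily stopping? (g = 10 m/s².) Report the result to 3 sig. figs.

d ≈ 23.2 m

The moment of inertia is (2/5)MR², giving k ≡ I/(MR²) = 0.4.
The rolling condition ω = v/R makes the rotational term ½I(v/R)² = ½kMv², so KE_total = ½(1+k)Mv² = (7/10)Mv².
Setting this equal to Mgh gives the vertical rise h = (1+k)v₀²/(2g) = 1.4×8.37²/(2×10) = 4.904 m.
Along the incline, d = h/sinθ = 4.904/sin12.2° ≈ 23.2 m.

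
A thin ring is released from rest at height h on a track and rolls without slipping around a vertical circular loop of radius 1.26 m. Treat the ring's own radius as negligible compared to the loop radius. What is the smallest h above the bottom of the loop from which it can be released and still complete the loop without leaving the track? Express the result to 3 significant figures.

h_min ≈ 3.78 m

For this body I = MR², i.e. k = I/(MR²) = 1.
At the top, contact is just lost when gravity alone supplies the centripetal force: Mg = Mv_top²/r, i.e. v_top² = gr.
With ω = v/R, the kinetic energy at speed v is ½(1+k)Mv² = Mv².
Energy conservation from release (height h) to the top (height 2r): Mgh = Mg(2r) + M·gr.
Thus h_min = 2r + (1+k)r/2 = r(2 + 2/2) = 1.26 × 3 ≈ 3.78 m.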